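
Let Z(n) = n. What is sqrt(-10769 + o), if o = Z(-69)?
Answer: I*sqrt(10838) ≈ 104.11*I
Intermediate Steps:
o = -69
sqrt(-10769 + o) = sqrt(-10769 - 69) = sqrt(-10838) = I*sqrt(10838)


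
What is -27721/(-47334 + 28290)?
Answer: 27721/19044 ≈ 1.4556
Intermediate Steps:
-27721/(-47334 + 28290) = -27721/(-19044) = -27721*(-1/19044) = 27721/19044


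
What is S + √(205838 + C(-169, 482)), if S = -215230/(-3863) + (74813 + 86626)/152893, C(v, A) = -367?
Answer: 33530799247/590625659 + √205471 ≈ 510.06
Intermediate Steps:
S = 33530799247/590625659 (S = -215230*(-1/3863) + 161439*(1/152893) = 215230/3863 + 161439/152893 = 33530799247/590625659 ≈ 56.772)
S + √(205838 + C(-169, 482)) = 33530799247/590625659 + √(205838 - 367) = 33530799247/590625659 + √205471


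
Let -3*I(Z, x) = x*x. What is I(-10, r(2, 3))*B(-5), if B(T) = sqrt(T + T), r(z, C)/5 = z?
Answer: -100*I*sqrt(10)/3 ≈ -105.41*I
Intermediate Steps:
r(z, C) = 5*z
B(T) = sqrt(2)*sqrt(T) (B(T) = sqrt(2*T) = sqrt(2)*sqrt(T))
I(Z, x) = -x**2/3 (I(Z, x) = -x*x/3 = -x**2/3)
I(-10, r(2, 3))*B(-5) = (-(5*2)**2/3)*(sqrt(2)*sqrt(-5)) = (-1/3*10**2)*(sqrt(2)*(I*sqrt(5))) = (-1/3*100)*(I*sqrt(10)) = -100*I*sqrt(10)/3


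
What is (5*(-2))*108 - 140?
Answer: -1220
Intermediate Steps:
(5*(-2))*108 - 140 = -10*108 - 140 = -1080 - 140 = -1220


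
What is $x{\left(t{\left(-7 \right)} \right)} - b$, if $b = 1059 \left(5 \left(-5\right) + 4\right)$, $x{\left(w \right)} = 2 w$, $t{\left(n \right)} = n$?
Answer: $22225$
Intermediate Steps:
$b = -22239$ ($b = 1059 \left(-25 + 4\right) = 1059 \left(-21\right) = -22239$)
$x{\left(t{\left(-7 \right)} \right)} - b = 2 \left(-7\right) - -22239 = -14 + 22239 = 22225$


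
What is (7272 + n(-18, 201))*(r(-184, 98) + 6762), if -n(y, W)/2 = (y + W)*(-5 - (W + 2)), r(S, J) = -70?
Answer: 558112800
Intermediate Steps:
n(y, W) = -2*(-7 - W)*(W + y) (n(y, W) = -2*(y + W)*(-5 - (W + 2)) = -2*(W + y)*(-5 - (2 + W)) = -2*(W + y)*(-5 + (-2 - W)) = -2*(W + y)*(-7 - W) = -2*(-7 - W)*(W + y))
(7272 + n(-18, 201))*(r(-184, 98) + 6762) = (7272 + (2*201² + 14*201 + 14*(-18) + 2*201*(-18)))*(-70 + 6762) = (7272 + (2*40401 + 2814 - 252 - 7236))*6692 = (7272 + (80802 + 2814 - 252 - 7236))*6692 = (7272 + 76128)*6692 = 83400*6692 = 558112800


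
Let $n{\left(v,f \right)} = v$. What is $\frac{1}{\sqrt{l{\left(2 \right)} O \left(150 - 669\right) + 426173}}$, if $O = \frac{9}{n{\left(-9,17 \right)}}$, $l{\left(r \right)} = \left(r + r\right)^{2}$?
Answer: $\frac{\sqrt{434477}}{434477} \approx 0.0015171$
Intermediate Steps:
$l{\left(r \right)} = 4 r^{2}$ ($l{\left(r \right)} = \left(2 r\right)^{2} = 4 r^{2}$)
$O = -1$ ($O = \frac{9}{-9} = 9 \left(- \frac{1}{9}\right) = -1$)
$\frac{1}{\sqrt{l{\left(2 \right)} O \left(150 - 669\right) + 426173}} = \frac{1}{\sqrt{4 \cdot 2^{2} \left(-1\right) \left(150 - 669\right) + 426173}} = \frac{1}{\sqrt{4 \cdot 4 \left(-1\right) \left(150 - 669\right) + 426173}} = \frac{1}{\sqrt{16 \left(-1\right) \left(150 - 669\right) + 426173}} = \frac{1}{\sqrt{\left(-16\right) \left(-519\right) + 426173}} = \frac{1}{\sqrt{8304 + 426173}} = \frac{1}{\sqrt{434477}} = \frac{\sqrt{434477}}{434477}$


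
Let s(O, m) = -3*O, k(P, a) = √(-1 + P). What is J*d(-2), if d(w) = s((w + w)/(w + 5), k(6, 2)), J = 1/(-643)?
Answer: -4/643 ≈ -0.0062208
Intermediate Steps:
J = -1/643 ≈ -0.0015552
d(w) = -6*w/(5 + w) (d(w) = -3*(w + w)/(w + 5) = -3*2*w/(5 + w) = -6*w/(5 + w))
J*d(-2) = -(-6)*(-2)/(643*(5 - 2)) = -(-6)*(-2)/(643*3) = -1/643*4 = -4/643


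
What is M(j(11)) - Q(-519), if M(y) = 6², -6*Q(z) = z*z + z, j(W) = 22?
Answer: 44843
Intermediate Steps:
Q(z) = -z/6 - z²/6 (Q(z) = -(z*z + z)/6 = -(z² + z)/6 = -(z + z²)/6 = -z/6 - z²/6)
M(y) = 36
M(j(11)) - Q(-519) = 36 - (-1)*(-519)*(1 - 519)/6 = 36 - (-1)*(-519)*(-518)/6 = 36 - 1*(-44807) = 36 + 44807 = 44843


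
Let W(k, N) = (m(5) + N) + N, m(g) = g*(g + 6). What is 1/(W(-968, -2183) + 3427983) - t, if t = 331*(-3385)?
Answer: 3836001937321/3423672 ≈ 1.1204e+6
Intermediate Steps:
t = -1120435
m(g) = g*(6 + g)
W(k, N) = 55 + 2*N (W(k, N) = (5*(6 + 5) + N) + N = (5*11 + N) + N = (55 + N) + N = 55 + 2*N)
1/(W(-968, -2183) + 3427983) - t = 1/((55 + 2*(-2183)) + 3427983) - 1*(-1120435) = 1/((55 - 4366) + 3427983) + 1120435 = 1/(-4311 + 3427983) + 1120435 = 1/3423672 + 1120435 = 3836001937321/3423672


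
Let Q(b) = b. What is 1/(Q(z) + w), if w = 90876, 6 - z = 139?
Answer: 1/90743 ≈ 1.1020e-5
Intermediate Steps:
z = -133 (z = 6 - 1*139 = 6 - 139 = -133)
1/(Q(z) + w) = 1/(-133 + 90876) = 1/90743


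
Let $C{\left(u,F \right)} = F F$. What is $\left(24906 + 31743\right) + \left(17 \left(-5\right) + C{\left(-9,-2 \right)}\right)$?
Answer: $56568$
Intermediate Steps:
$C{\left(u,F \right)} = F^{2}$
$\left(24906 + 31743\right) + \left(17 \left(-5\right) + C{\left(-9,-2 \right)}\right) = \left(24906 + 31743\right) + \left(17 \left(-5\right) + \left(-2\right)^{2}\right) = 56649 + \left(-85 + 4\right) = 56649 - 81 = 56568$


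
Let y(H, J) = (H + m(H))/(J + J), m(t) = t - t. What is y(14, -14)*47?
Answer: -47/2 ≈ -23.500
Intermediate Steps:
m(t) = 0
y(H, J) = H/(2*J) (y(H, J) = (H + 0)/(J + J) = H/((2*J)) = H*(1/(2*J)) = H/(2*J))
y(14, -14)*47 = ((1/2)*14/(-14))*47 = ((1/2)*14*(-1/14))*47 = -1/2*47 = -47/2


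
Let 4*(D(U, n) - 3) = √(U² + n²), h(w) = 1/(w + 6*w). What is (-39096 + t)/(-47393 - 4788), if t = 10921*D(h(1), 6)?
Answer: 6333/52181 - 10921*√1765/1461068 ≈ -0.19266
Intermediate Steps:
h(w) = 1/(7*w)
D(U, n) = 3 + √(U² + n²)/4
t = 32763 + 10921*√1765/28 (t = 10921*(3 + √(((⅐)/1)² + 6²)/4) = 10921*(3 + √(((⅐)*1)² + 36)/4) = 10921*(3 + √((⅐)² + 36)/4) = 10921*(3 + √(1/49 + 36)/4) = 10921*(3 + √(1765/49)/4) = 10921*(3 + (√1765/7)/4) = 10921*(3 + √1765/28) = 32763 + 10921*√1765/28 ≈ 49149.)
(-39096 + t)/(-47393 - 4788) = (-39096 + (32763 + 10921*√1765/28))/(-47393 - 4788) = (-6333 + 10921*√1765/28)/(-52181) = (-6333 + 10921*√1765/28)*(-1/52181) = 6333/52181 - 10921*√1765/1461068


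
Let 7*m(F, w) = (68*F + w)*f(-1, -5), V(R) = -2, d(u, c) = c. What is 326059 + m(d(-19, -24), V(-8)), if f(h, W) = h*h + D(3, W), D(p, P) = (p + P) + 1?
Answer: 326059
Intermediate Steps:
D(p, P) = 1 + P + p (D(p, P) = (P + p) + 1 = 1 + P + p)
f(h, W) = 4 + W + h**2 (f(h, W) = h*h + (1 + W + 3) = h**2 + (4 + W) = 4 + W + h**2)
m(F, w) = 0 (m(F, w) = ((68*F + w)*(4 - 5 + (-1)**2))/7 = ((w + 68*F)*(4 - 5 + 1))/7 = ((w + 68*F)*0)/7 = (1/7)*0 = 0)
326059 + m(d(-19, -24), V(-8)) = 326059 + 0 = 326059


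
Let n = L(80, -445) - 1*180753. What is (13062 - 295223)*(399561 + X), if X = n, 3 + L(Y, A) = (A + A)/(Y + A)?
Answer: -4506941569823/73 ≈ -6.1739e+10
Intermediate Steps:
L(Y, A) = -3 + 2*A/(A + Y) (L(Y, A) = -3 + (A + A)/(Y + A) = -3 + (2*A)/(A + Y) = -3 + 2*A/(A + Y))
n = -13195010/73 (n = (-1*(-445) - 3*80)/(-445 + 80) - 1*180753 = (445 - 240)/(-365) - 180753 = -1/365*205 - 180753 = -41/73 - 180753 = -13195010/73 ≈ -1.8075e+5)
X = -13195010/73 ≈ -1.8075e+5
(13062 - 295223)*(399561 + X) = (13062 - 295223)*(399561 - 13195010/73) = -282161*15972943/73 = -4506941569823/73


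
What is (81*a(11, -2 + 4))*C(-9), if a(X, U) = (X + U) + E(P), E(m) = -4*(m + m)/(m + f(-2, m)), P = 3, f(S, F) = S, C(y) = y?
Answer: 8019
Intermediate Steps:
E(m) = -8*m/(-2 + m) (E(m) = -4*(m + m)/(m - 2) = -4*2*m/(-2 + m) = -8*m/(-2 + m))
a(X, U) = -24 + U + X (a(X, U) = (X + U) - 8*3/(-2 + 3) = (U + X) - 8*3/1 = (U + X) - 8*3*1 = (U + X) - 24 = -24 + U + X)
(81*a(11, -2 + 4))*C(-9) = (81*(-24 + (-2 + 4) + 11))*(-9) = (81*(-24 + 2 + 11))*(-9) = (81*(-11))*(-9) = -891*(-9) = 8019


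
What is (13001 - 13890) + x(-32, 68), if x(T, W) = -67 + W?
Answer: -888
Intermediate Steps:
(13001 - 13890) + x(-32, 68) = (13001 - 13890) + (-67 + 68) = -889 + 1 = -888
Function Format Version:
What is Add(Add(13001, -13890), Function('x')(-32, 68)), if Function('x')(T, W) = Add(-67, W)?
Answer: -888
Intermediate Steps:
Add(Add(13001, -13890), Function('x')(-32, 68)) = Add(Add(13001, -13890), Add(-67, 68)) = Add(-889, 1) = -888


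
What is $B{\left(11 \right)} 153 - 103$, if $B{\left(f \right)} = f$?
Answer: $1580$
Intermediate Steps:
$B{\left(11 \right)} 153 - 103 = 11 \cdot 153 - 103 = 1683 - 103 = 1580$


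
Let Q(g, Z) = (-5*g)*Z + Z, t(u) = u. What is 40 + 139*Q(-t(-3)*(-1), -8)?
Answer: -17752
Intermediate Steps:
Q(g, Z) = Z - 5*Z*g (Q(g, Z) = -5*Z*g + Z = Z - 5*Z*g)
40 + 139*Q(-t(-3)*(-1), -8) = 40 + 139*(-8*(1 - 5*(-1*(-3))*(-1))) = 40 + 139*(-8*(1 - 15*(-1))) = 40 + 139*(-8*(1 - 5*(-3))) = 40 + 139*(-8*(1 + 15)) = 40 + 139*(-8*16) = 40 + 139*(-128) = 40 - 17792 = -17752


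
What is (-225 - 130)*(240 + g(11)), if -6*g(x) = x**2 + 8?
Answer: -155135/2 ≈ -77568.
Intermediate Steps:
g(x) = -4/3 - x**2/6 (g(x) = -(x**2 + 8)/6 = -(8 + x**2)/6 = -4/3 - x**2/6)
(-225 - 130)*(240 + g(11)) = (-225 - 130)*(240 + (-4/3 - 1/6*11**2)) = -355*(240 + (-4/3 - 1/6*121)) = -355*(240 + (-4/3 - 121/6)) = -355*(240 - 43/2) = -355*437/2 = -155135/2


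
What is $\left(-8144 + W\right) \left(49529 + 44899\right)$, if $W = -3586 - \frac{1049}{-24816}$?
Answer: $- \frac{2290592175339}{2068} \approx -1.1076 \cdot 10^{9}$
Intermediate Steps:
$W = - \frac{88989127}{24816}$ ($W = -3586 - - \frac{1049}{24816} = -3586 + \frac{1049}{24816} = - \frac{88989127}{24816} \approx -3586.0$)
$\left(-8144 + W\right) \left(49529 + 44899\right) = \left(-8144 - \frac{88989127}{24816}\right) \left(49529 + 44899\right) = \left(- \frac{291090631}{24816}\right) 94428 = - \frac{2290592175339}{2068}$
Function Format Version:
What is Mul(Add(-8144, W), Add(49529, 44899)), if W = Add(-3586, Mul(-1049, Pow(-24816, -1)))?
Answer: Rational(-2290592175339, 2068) ≈ -1.1076e+9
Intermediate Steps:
W = Rational(-88989127, 24816) (W = Add(-3586, Mul(-1049, Rational(-1, 24816))) = Add(-3586, Rational(1049, 24816)) = Rational(-88989127, 24816) ≈ -3586.0)
Mul(Add(-8144, W), Add(49529, 44899)) = Mul(Add(-8144, Rational(-88989127, 24816)), Add(49529, 44899)) = Mul(Rational(-291090631, 24816), 94428) = Rational(-2290592175339, 2068)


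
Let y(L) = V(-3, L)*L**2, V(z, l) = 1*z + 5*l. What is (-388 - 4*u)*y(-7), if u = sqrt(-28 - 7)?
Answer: 722456 + 7448*I*sqrt(35) ≈ 7.2246e+5 + 44063.0*I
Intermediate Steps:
V(z, l) = z + 5*l
u = I*sqrt(35) (u = sqrt(-35) = I*sqrt(35) ≈ 5.9161*I)
y(L) = L**2*(-3 + 5*L) (y(L) = (-3 + 5*L)*L**2 = L**2*(-3 + 5*L))
(-388 - 4*u)*y(-7) = (-388 - 4*I*sqrt(35))*((-7)**2*(-3 + 5*(-7))) = (-388 - 4*I*sqrt(35))*(49*(-3 - 35)) = (-388 - 4*I*sqrt(35))*(49*(-38)) = (-388 - 4*I*sqrt(35))*(-1862) = 722456 + 7448*I*sqrt(35)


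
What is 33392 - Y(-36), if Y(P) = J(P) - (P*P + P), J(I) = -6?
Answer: 34658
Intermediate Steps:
Y(P) = -6 - P - P² (Y(P) = -6 - (P*P + P) = -6 - (P² + P) = -6 - (P + P²) = -6 + (-P - P²) = -6 - P - P²)
33392 - Y(-36) = 33392 - (-6 - 1*(-36) - 1*(-36)²) = 33392 - (-6 + 36 - 1*1296) = 33392 - (-6 + 36 - 1296) = 33392 - 1*(-1266) = 33392 + 1266 = 34658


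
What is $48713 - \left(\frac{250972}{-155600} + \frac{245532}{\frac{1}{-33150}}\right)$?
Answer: $\frac{316624002618443}{38900} \approx 8.1394 \cdot 10^{9}$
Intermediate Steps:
$48713 - \left(\frac{250972}{-155600} + \frac{245532}{\frac{1}{-33150}}\right) = 48713 - \left(250972 \left(- \frac{1}{155600}\right) + \frac{245532}{- \frac{1}{33150}}\right) = 48713 - \left(- \frac{62743}{38900} + 245532 \left(-33150\right)\right) = 48713 - \left(- \frac{62743}{38900} - 8139385800\right) = 48713 - - \frac{316622107682743}{38900} = 48713 + \frac{316622107682743}{38900} = \frac{316624002618443}{38900}$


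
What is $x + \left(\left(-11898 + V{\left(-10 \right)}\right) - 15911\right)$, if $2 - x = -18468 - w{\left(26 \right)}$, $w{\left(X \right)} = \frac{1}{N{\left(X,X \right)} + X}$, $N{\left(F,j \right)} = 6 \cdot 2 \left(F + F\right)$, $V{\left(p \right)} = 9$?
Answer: $- \frac{6064499}{650} \approx -9330.0$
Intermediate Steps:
$N{\left(F,j \right)} = 24 F$ ($N{\left(F,j \right)} = 12 \cdot 2 F = 24 F$)
$w{\left(X \right)} = \frac{1}{25 X}$ ($w{\left(X \right)} = \frac{1}{24 X + X} = \frac{1}{25 X}$)
$x = \frac{12005501}{650}$ ($x = 2 - \left(-18468 - \frac{1}{25 \cdot 26}\right) = 2 - \left(-18468 - \frac{1}{25} \cdot \frac{1}{26}\right) = 2 - \left(-18468 - \frac{1}{650}\right) = 2 - - \frac{12004201}{650} = 2 + \frac{12004201}{650} = \frac{12005501}{650} \approx 18470.0$)
$x + \left(\left(-11898 + V{\left(-10 \right)}\right) - 15911\right) = \frac{12005501}{650} + \left(\left(-11898 + 9\right) - 15911\right) = \frac{12005501}{650} - 27800 = - \frac{6064499}{650}$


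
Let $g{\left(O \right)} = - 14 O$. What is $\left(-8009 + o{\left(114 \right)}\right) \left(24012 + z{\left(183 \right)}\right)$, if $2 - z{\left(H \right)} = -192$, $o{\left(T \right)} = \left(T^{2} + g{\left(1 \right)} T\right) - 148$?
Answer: $78500058$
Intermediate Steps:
$o{\left(T \right)} = -148 + T^{2} - 14 T$ ($o{\left(T \right)} = \left(T^{2} + \left(-14\right) 1 T\right) - 148 = \left(T^{2} - 14 T\right) - 148 = -148 + T^{2} - 14 T$)
$z{\left(H \right)} = 194$ ($z{\left(H \right)} = 2 - -192 = 2 + 192 = 194$)
$\left(-8009 + o{\left(114 \right)}\right) \left(24012 + z{\left(183 \right)}\right) = \left(-8009 - \left(1744 - 12996\right)\right) \left(24012 + 194\right) = \left(-8009 - -11252\right) 24206 = \left(-8009 + 11252\right) 24206 = 3243 \cdot 24206 = 78500058$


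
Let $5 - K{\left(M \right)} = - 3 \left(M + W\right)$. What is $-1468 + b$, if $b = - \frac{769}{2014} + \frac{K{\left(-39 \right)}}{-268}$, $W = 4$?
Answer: $- \frac{198090157}{134938} \approx -1468.0$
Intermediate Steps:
$K{\left(M \right)} = 17 + 3 M$ ($K{\left(M \right)} = 5 - - 3 \left(M + 4\right) = 5 - - 3 \left(4 + M\right) = 5 - \left(-12 - 3 M\right) = 5 + \left(12 + 3 M\right) = 17 + 3 M$)
$b = - \frac{1173}{134938}$ ($b = - \frac{769}{2014} + \frac{17 + 3 \left(-39\right)}{-268} = \left(-769\right) \frac{1}{2014} + \left(17 - 117\right) \left(- \frac{1}{268}\right) = - \frac{769}{2014} - - \frac{25}{67} = - \frac{769}{2014} + \frac{25}{67} = - \frac{1173}{134938} \approx -0.0086929$)
$-1468 + b = -1468 - \frac{1173}{134938} = - \frac{198090157}{134938}$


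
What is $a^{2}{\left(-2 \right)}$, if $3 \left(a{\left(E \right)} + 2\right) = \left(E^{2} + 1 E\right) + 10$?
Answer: $4$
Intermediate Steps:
$a{\left(E \right)} = \frac{4}{3} + \frac{E}{3} + \frac{E^{2}}{3}$ ($a{\left(E \right)} = -2 + \frac{\left(E^{2} + 1 E\right) + 10}{3} = -2 + \frac{\left(E^{2} + E\right) + 10}{3} = -2 + \frac{\left(E + E^{2}\right) + 10}{3} = -2 + \frac{10 + E + E^{2}}{3} = -2 + \left(\frac{10}{3} + \frac{E}{3} + \frac{E^{2}}{3}\right) = \frac{4}{3} + \frac{E}{3} + \frac{E^{2}}{3}$)
$a^{2}{\left(-2 \right)} = \left(\frac{4}{3} + \frac{1}{3} \left(-2\right) + \frac{\left(-2\right)^{2}}{3}\right)^{2} = \left(\frac{4}{3} - \frac{2}{3} + \frac{1}{3} \cdot 4\right)^{2} = \left(\frac{4}{3} - \frac{2}{3} + \frac{4}{3}\right)^{2} = 2^{2} = 4$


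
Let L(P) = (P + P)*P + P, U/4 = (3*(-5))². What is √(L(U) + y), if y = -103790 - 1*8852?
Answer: 19*√4178 ≈ 1228.1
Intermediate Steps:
y = -112642 (y = -103790 - 8852 = -112642)
U = 900 (U = 4*(3*(-5))² = 4*(-15)² = 4*225 = 900)
L(P) = P + 2*P² (L(P) = (2*P)*P + P = 2*P² + P = P + 2*P²)
√(L(U) + y) = √(900*(1 + 2*900) - 112642) = √(900*(1 + 1800) - 112642) = √(900*1801 - 112642) = √(1620900 - 112642) = √1508258 = 19*√4178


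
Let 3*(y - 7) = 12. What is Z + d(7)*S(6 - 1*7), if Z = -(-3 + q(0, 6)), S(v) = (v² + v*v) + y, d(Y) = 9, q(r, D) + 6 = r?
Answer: 126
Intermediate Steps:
q(r, D) = -6 + r
y = 11 (y = 7 + (⅓)*12 = 7 + 4 = 11)
S(v) = 11 + 2*v² (S(v) = (v² + v*v) + 11 = (v² + v²) + 11 = 2*v² + 11 = 11 + 2*v²)
Z = 9 (Z = -(-3 + (-6 + 0)) = -(-3 - 6) = -1*(-9) = 9)
Z + d(7)*S(6 - 1*7) = 9 + 9*(11 + 2*(6 - 1*7)²) = 9 + 9*(11 + 2*(6 - 7)²) = 9 + 9*(11 + 2*(-1)²) = 9 + 9*(11 + 2*1) = 9 + 9*(11 + 2) = 9 + 9*13 = 9 + 117 = 126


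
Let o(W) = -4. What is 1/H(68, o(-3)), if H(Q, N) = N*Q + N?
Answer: -1/276 ≈ -0.0036232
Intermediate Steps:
H(Q, N) = N + N*Q
1/H(68, o(-3)) = 1/(-4*(1 + 68)) = 1/(-4*69) = 1/(-276) = -1/276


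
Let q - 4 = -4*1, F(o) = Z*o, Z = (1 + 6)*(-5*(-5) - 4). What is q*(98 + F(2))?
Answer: 0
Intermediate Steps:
Z = 147 (Z = 7*(25 - 4) = 7*21 = 147)
F(o) = 147*o
q = 0 (q = 4 - 4*1 = 4 - 4 = 0)
q*(98 + F(2)) = 0*(98 + 147*2) = 0*(98 + 294) = 0*392 = 0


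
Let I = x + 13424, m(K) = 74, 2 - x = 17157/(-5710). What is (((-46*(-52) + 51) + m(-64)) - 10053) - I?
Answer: -119710177/5710 ≈ -20965.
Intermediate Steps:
x = 28577/5710 (x = 2 - 17157/(-5710) = 2 - 17157*(-1)/5710 = 2 - 1*(-17157/5710) = 2 + 17157/5710 = 28577/5710 ≈ 5.0047)
I = 76679617/5710 (I = 28577/5710 + 13424 = 76679617/5710 ≈ 13429.)
(((-46*(-52) + 51) + m(-64)) - 10053) - I = (((-46*(-52) + 51) + 74) - 10053) - 1*76679617/5710 = (((2392 + 51) + 74) - 10053) - 76679617/5710 = ((2443 + 74) - 10053) - 76679617/5710 = (2517 - 10053) - 76679617/5710 = -7536 - 76679617/5710 = -119710177/5710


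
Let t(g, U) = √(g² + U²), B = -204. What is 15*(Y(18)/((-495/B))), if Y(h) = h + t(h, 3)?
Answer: 1224/11 + 204*√37/11 ≈ 224.08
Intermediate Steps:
t(g, U) = √(U² + g²)
Y(h) = h + √(9 + h²) (Y(h) = h + √(3² + h²) = h + √(9 + h²))
15*(Y(18)/((-495/B))) = 15*((18 + √(9 + 18²))/((-495/(-204)))) = 15*((18 + √(9 + 324))/((-495*(-1/204)))) = 15*((18 + √333)/(165/68)) = 15*((18 + 3*√37)*(68/165)) = 15*(408/55 + 68*√37/55) = 1224/11 + 204*√37/11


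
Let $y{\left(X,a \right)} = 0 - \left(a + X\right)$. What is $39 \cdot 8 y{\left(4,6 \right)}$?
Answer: $-3120$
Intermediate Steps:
$y{\left(X,a \right)} = - X - a$ ($y{\left(X,a \right)} = 0 - \left(X + a\right) = - X - a$)
$39 \cdot 8 y{\left(4,6 \right)} = 39 \cdot 8 \left(\left(-1\right) 4 - 6\right) = 312 \left(-4 - 6\right) = 312 \left(-10\right) = -3120$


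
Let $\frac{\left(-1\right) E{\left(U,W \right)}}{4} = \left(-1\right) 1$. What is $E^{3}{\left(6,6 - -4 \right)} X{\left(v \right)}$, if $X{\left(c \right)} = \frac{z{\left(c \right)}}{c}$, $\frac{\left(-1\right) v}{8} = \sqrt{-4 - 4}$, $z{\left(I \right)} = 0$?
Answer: $0$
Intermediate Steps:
$E{\left(U,W \right)} = 4$ ($E{\left(U,W \right)} = - 4 \left(\left(-1\right) 1\right) = \left(-4\right) \left(-1\right) = 4$)
$v = - 16 i \sqrt{2}$ ($v = - 8 \sqrt{-4 - 4} = - 8 \sqrt{-8} = - 8 \cdot 2 i \sqrt{2} = - 16 i \sqrt{2} \approx - 22.627 i$)
$X{\left(c \right)} = 0$ ($X{\left(c \right)} = \frac{0}{c} = 0$)
$E^{3}{\left(6,6 - -4 \right)} X{\left(v \right)} = 4^{3} \cdot 0 = 64 \cdot 0 = 0$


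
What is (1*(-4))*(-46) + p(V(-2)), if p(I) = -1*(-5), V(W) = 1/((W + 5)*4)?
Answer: 189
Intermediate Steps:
V(W) = 1/(4*(5 + W)) (V(W) = (1/4)/(5 + W) = 1/(4*(5 + W)))
p(I) = 5
(1*(-4))*(-46) + p(V(-2)) = (1*(-4))*(-46) + 5 = -4*(-46) + 5 = 184 + 5 = 189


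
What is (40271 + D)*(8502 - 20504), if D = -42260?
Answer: 23871978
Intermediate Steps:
(40271 + D)*(8502 - 20504) = (40271 - 42260)*(8502 - 20504) = -1989*(-12002) = 23871978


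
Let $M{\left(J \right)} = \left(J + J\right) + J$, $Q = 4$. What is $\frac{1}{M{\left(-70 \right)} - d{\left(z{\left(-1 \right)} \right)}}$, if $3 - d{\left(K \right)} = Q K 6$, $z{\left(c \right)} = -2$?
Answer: $- \frac{1}{261} \approx -0.0038314$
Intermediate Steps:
$d{\left(K \right)} = 3 - 24 K$ ($d{\left(K \right)} = 3 - 4 K 6 = 3 - 24 K$)
$M{\left(J \right)} = 3 J$ ($M{\left(J \right)} = 2 J + J = 3 J$)
$\frac{1}{M{\left(-70 \right)} - d{\left(z{\left(-1 \right)} \right)}} = \frac{1}{3 \left(-70\right) - \left(3 - -48\right)} = \frac{1}{-210 - \left(3 + 48\right)} = \frac{1}{-210 - 51} = \frac{1}{-261} = - \frac{1}{261}$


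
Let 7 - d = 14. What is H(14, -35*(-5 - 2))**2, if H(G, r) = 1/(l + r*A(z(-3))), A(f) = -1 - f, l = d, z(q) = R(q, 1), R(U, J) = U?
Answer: 1/233289 ≈ 4.2865e-6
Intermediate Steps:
d = -7 (d = 7 - 1*14 = 7 - 14 = -7)
z(q) = q
l = -7
H(G, r) = 1/(-7 + 2*r) (H(G, r) = 1/(-7 + r*(-1 - 1*(-3))) = 1/(-7 + r*(-1 + 3)) = 1/(-7 + r*2) = 1/(-7 + 2*r))
H(14, -35*(-5 - 2))**2 = (1/(-7 + 2*(-35*(-5 - 2))))**2 = (1/(-7 + 2*(-35*(-7))))**2 = (1/(-7 + 2*(-7*(-35))))**2 = (1/(-7 + 2*245))**2 = (1/(-7 + 490))**2 = (1/483)**2 = 1/233289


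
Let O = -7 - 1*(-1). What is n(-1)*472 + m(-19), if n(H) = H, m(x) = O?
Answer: -478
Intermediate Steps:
O = -6 (O = -7 + 1 = -6)
m(x) = -6
n(-1)*472 + m(-19) = -1*472 - 6 = -472 - 6 = -478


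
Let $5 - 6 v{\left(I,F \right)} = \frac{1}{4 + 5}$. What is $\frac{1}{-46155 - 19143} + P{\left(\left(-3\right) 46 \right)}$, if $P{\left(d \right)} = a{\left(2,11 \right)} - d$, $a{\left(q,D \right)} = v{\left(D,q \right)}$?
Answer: $\frac{81578959}{587682} \approx 138.81$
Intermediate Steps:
$v{\left(I,F \right)} = \frac{22}{27}$ ($v{\left(I,F \right)} = \frac{5}{6} - \frac{1}{6 \left(4 + 5\right)} = \frac{5}{6} - \frac{1}{6 \cdot 9} = \frac{5}{6} - \frac{1}{54} = \frac{22}{27}$)
$a{\left(q,D \right)} = \frac{22}{27}$
$P{\left(d \right)} = \frac{22}{27} - d$
$\frac{1}{-46155 - 19143} + P{\left(\left(-3\right) 46 \right)} = \frac{1}{-46155 - 19143} - \left(- \frac{22}{27} - 138\right) = \frac{1}{-65298} + \left(\frac{22}{27} - -138\right) = - \frac{1}{65298} + \left(\frac{22}{27} + 138\right) = - \frac{1}{65298} + \frac{3748}{27} = \frac{81578959}{587682}$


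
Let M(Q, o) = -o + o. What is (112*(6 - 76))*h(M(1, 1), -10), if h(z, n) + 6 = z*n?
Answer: 47040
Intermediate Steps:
M(Q, o) = 0
h(z, n) = -6 + n*z (h(z, n) = -6 + z*n = -6 + n*z)
(112*(6 - 76))*h(M(1, 1), -10) = (112*(6 - 76))*(-6 - 10*0) = (112*(-70))*(-6 + 0) = -7840*(-6) = 47040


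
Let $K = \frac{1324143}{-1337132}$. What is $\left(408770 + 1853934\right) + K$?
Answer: $\frac{3025532600785}{1337132} \approx 2.2627 \cdot 10^{6}$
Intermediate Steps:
$K = - \frac{1324143}{1337132}$ ($K = 1324143 \left(- \frac{1}{1337132}\right) = - \frac{1324143}{1337132} \approx -0.99029$)
$\left(408770 + 1853934\right) + K = \left(408770 + 1853934\right) - \frac{1324143}{1337132} = 2262704 - \frac{1324143}{1337132} = \frac{3025532600785}{1337132}$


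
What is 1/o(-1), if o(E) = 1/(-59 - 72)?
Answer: -131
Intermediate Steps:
o(E) = -1/131 (o(E) = 1/(-131) = -1/131)
1/o(-1) = 1/(-1/131) = -131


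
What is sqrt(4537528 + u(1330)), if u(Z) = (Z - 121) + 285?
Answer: sqrt(4539022) ≈ 2130.5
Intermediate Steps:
u(Z) = 164 + Z (u(Z) = (-121 + Z) + 285 = 164 + Z)
sqrt(4537528 + u(1330)) = sqrt(4537528 + (164 + 1330)) = sqrt(4537528 + 1494) = sqrt(4539022)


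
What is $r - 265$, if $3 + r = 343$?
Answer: $75$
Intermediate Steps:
$r = 340$ ($r = -3 + 343 = 340$)
$r - 265 = 340 - 265 = 75$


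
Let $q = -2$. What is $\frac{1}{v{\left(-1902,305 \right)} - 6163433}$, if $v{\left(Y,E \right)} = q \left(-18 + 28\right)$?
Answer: $- \frac{1}{6163453} \approx -1.6225 \cdot 10^{-7}$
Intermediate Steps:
$v{\left(Y,E \right)} = -20$ ($v{\left(Y,E \right)} = - 2 \left(-18 + 28\right) = \left(-2\right) 10 = -20$)
$\frac{1}{v{\left(-1902,305 \right)} - 6163433} = \frac{1}{-20 - 6163433} = \frac{1}{-6163453} = - \frac{1}{6163453}$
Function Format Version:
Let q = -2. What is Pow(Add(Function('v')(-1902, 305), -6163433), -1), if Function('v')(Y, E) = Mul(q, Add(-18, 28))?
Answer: Rational(-1, 6163453) ≈ -1.6225e-7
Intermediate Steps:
Function('v')(Y, E) = -20 (Function('v')(Y, E) = Mul(-2, Add(-18, 28)) = Mul(-2, 10) = -20)
Pow(Add(Function('v')(-1902, 305), -6163433), -1) = Pow(Add(-20, -6163433), -1) = Pow(-6163453, -1) = Rational(-1, 6163453)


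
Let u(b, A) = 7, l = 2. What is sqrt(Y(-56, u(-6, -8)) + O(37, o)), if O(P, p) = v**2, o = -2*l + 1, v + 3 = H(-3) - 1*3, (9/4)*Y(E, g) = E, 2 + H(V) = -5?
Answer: sqrt(1297)/3 ≈ 12.005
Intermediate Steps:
H(V) = -7 (H(V) = -2 - 5 = -7)
Y(E, g) = 4*E/9
v = -13 (v = -3 + (-7 - 1*3) = -3 + (-7 - 3) = -3 - 10 = -13)
o = -3 (o = -2*2 + 1 = -4 + 1 = -3)
O(P, p) = 169 (O(P, p) = (-13)**2 = 169)
sqrt(Y(-56, u(-6, -8)) + O(37, o)) = sqrt((4/9)*(-56) + 169) = sqrt(-224/9 + 169) = sqrt(1297/9) = sqrt(1297)/3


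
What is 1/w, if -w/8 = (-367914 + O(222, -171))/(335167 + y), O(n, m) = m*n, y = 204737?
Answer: 5624/33823 ≈ 0.16628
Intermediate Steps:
w = 33823/5624 (w = -8*(-367914 - 171*222)/(335167 + 204737) = -8*(-367914 - 37962)/539904 = -(-3247008)/539904 = -8*(-33823/44992) = 33823/5624 ≈ 6.0140)
1/w = 1/(33823/5624) = 5624/33823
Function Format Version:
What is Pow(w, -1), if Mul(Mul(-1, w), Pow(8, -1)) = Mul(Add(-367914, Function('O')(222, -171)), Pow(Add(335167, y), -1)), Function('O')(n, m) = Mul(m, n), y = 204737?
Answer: Rational(5624, 33823) ≈ 0.16628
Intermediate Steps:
w = Rational(33823, 5624) (w = Mul(-8, Mul(Add(-367914, Mul(-171, 222)), Pow(Add(335167, 204737), -1))) = Mul(-8, Mul(Add(-367914, -37962), Pow(539904, -1))) = Mul(-8, Mul(-405876, Rational(1, 539904))) = Mul(-8, Rational(-33823, 44992)) = Rational(33823, 5624) ≈ 6.0140)
Pow(w, -1) = Pow(Rational(33823, 5624), -1) = Rational(5624, 33823)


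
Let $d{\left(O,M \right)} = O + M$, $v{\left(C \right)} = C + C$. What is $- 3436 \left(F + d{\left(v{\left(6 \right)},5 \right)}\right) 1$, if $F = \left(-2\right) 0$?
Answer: $-58412$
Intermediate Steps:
$v{\left(C \right)} = 2 C$
$d{\left(O,M \right)} = M + O$
$F = 0$
$- 3436 \left(F + d{\left(v{\left(6 \right)},5 \right)}\right) 1 = - 3436 \left(0 + \left(5 + 2 \cdot 6\right)\right) 1 = - 3436 \left(0 + \left(5 + 12\right)\right) 1 = - 3436 \left(0 + 17\right) 1 = - 3436 \cdot 17 \cdot 1 = \left(-3436\right) 17 = -58412$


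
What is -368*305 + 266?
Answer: -111974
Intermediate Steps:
-368*305 + 266 = -112240 + 266 = -111974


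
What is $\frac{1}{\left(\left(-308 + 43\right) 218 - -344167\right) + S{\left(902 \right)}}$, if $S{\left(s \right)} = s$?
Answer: $\frac{1}{287299} \approx 3.4807 \cdot 10^{-6}$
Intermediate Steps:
$\frac{1}{\left(\left(-308 + 43\right) 218 - -344167\right) + S{\left(902 \right)}} = \frac{1}{\left(\left(-308 + 43\right) 218 - -344167\right) + 902} = \frac{1}{\left(\left(-265\right) 218 + 344167\right) + 902} = \frac{1}{\left(-57770 + 344167\right) + 902} = \frac{1}{286397 + 902} = \frac{1}{287299}$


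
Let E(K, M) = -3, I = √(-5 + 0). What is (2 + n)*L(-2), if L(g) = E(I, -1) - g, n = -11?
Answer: 9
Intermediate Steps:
I = I*√5 (I = √(-5) = I*√5 ≈ 2.2361*I)
L(g) = -3 - g
(2 + n)*L(-2) = (2 - 11)*(-3 - 1*(-2)) = -9*(-3 + 2) = -9*(-1) = 9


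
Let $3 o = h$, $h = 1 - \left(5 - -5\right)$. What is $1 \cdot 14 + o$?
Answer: $11$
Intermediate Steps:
$h = -9$ ($h = 1 - \left(5 + 5\right) = 1 - 10 = -9$)
$o = -3$ ($o = \frac{1}{3} \left(-9\right) = -3$)
$1 \cdot 14 + o = 1 \cdot 14 - 3 = 14 - 3 = 11$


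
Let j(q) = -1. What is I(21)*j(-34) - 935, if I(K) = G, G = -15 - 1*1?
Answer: -919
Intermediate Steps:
G = -16 (G = -15 - 1 = -16)
I(K) = -16
I(21)*j(-34) - 935 = -16*(-1) - 935 = 16 - 935 = -919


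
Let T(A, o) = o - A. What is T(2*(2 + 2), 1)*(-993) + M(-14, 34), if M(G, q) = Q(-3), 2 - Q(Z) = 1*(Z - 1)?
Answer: 6957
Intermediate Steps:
Q(Z) = 3 - Z (Q(Z) = 2 - (Z - 1) = 2 - (-1 + Z) = 2 + (1 - Z) = 3 - Z)
M(G, q) = 6 (M(G, q) = 3 - 1*(-3) = 3 + 3 = 6)
T(2*(2 + 2), 1)*(-993) + M(-14, 34) = (1 - 2*(2 + 2))*(-993) + 6 = (1 - 2*4)*(-993) + 6 = (1 - 1*8)*(-993) + 6 = (1 - 8)*(-993) + 6 = -7*(-993) + 6 = 6951 + 6 = 6957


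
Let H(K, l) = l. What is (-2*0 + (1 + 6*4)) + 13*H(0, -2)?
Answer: -1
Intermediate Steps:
(-2*0 + (1 + 6*4)) + 13*H(0, -2) = (-2*0 + (1 + 6*4)) + 13*(-2) = (0 + (1 + 24)) - 26 = (0 + 25) - 26 = 25 - 26 = -1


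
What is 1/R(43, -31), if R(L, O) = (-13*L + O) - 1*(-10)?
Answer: -1/580 ≈ -0.0017241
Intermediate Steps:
R(L, O) = 10 + O - 13*L (R(L, O) = (O - 13*L) + 10 = 10 + O - 13*L)
1/R(43, -31) = 1/(10 - 31 - 13*43) = 1/(10 - 31 - 559) = 1/(-580) = -1/580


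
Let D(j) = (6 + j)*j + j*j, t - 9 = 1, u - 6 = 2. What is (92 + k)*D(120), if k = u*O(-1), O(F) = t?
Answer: 5077440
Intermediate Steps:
u = 8 (u = 6 + 2 = 8)
t = 10 (t = 9 + 1 = 10)
O(F) = 10
k = 80 (k = 8*10 = 80)
D(j) = j² + j*(6 + j) (D(j) = j*(6 + j) + j² = j² + j*(6 + j))
(92 + k)*D(120) = (92 + 80)*(2*120*(3 + 120)) = 172*(2*120*123) = 172*29520 = 5077440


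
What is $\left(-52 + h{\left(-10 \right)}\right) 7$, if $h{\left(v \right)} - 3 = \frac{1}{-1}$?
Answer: $-350$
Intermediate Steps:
$h{\left(v \right)} = 2$ ($h{\left(v \right)} = 3 + \frac{1}{-1} = 3 - 1 = 2$)
$\left(-52 + h{\left(-10 \right)}\right) 7 = \left(-52 + 2\right) 7 = \left(-50\right) 7 = -350$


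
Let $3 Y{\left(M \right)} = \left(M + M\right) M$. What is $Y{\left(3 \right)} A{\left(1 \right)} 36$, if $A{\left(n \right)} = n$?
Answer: $216$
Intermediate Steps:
$Y{\left(M \right)} = \frac{2 M^{2}}{3}$ ($Y{\left(M \right)} = \frac{\left(M + M\right) M}{3} = \frac{2 M M}{3} = \frac{2 M^{2}}{3}$)
$Y{\left(3 \right)} A{\left(1 \right)} 36 = \frac{2 \cdot 3^{2}}{3} \cdot 1 \cdot 36 = \frac{2}{3} \cdot 9 \cdot 1 \cdot 36 = 6 \cdot 1 \cdot 36 = 6 \cdot 36 = 216$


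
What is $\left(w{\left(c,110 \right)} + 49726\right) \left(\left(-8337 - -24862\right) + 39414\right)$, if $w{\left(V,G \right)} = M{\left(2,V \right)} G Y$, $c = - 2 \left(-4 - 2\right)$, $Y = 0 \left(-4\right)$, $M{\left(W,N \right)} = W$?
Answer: $2781622714$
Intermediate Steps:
$Y = 0$
$c = 12$ ($c = \left(-2\right) \left(-6\right) = 12$)
$w{\left(V,G \right)} = 0$ ($w{\left(V,G \right)} = 2 G 0 = 0$)
$\left(w{\left(c,110 \right)} + 49726\right) \left(\left(-8337 - -24862\right) + 39414\right) = \left(0 + 49726\right) \left(\left(-8337 - -24862\right) + 39414\right) = 49726 \left(\left(-8337 + 24862\right) + 39414\right) = 49726 \left(16525 + 39414\right) = 49726 \cdot 55939 = 2781622714$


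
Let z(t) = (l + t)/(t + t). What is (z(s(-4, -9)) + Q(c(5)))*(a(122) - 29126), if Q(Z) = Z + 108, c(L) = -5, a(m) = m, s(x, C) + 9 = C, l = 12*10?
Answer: -2905234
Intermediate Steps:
l = 120
s(x, C) = -9 + C
z(t) = (120 + t)/(2*t) (z(t) = (120 + t)/(t + t) = (120 + t)/((2*t)) = (120 + t)*(1/(2*t)) = (120 + t)/(2*t))
Q(Z) = 108 + Z
(z(s(-4, -9)) + Q(c(5)))*(a(122) - 29126) = ((120 + (-9 - 9))/(2*(-9 - 9)) + (108 - 5))*(122 - 29126) = ((½)*(120 - 18)/(-18) + 103)*(-29004) = ((½)*(-1/18)*102 + 103)*(-29004) = (-17/6 + 103)*(-29004) = (601/6)*(-29004) = -2905234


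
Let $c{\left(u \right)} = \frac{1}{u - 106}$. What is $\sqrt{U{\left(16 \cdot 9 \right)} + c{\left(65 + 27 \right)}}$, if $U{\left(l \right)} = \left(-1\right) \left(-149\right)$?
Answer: $\frac{\sqrt{29190}}{14} \approx 12.204$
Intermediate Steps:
$U{\left(l \right)} = 149$
$c{\left(u \right)} = \frac{1}{-106 + u}$
$\sqrt{U{\left(16 \cdot 9 \right)} + c{\left(65 + 27 \right)}} = \sqrt{149 + \frac{1}{-106 + \left(65 + 27\right)}} = \sqrt{149 + \frac{1}{-106 + 92}} = \sqrt{149 + \frac{1}{-14}} = \sqrt{149 - \frac{1}{14}} = \sqrt{\frac{2085}{14}} = \frac{\sqrt{29190}}{14}$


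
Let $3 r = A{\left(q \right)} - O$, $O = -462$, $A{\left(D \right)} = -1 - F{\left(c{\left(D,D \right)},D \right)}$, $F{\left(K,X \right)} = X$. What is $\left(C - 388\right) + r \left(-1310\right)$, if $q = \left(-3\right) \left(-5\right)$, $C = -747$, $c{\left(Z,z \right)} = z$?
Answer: $- \frac{587665}{3} \approx -1.9589 \cdot 10^{5}$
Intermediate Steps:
$q = 15$
$A{\left(D \right)} = -1 - D$
$r = \frac{446}{3}$ ($r = \frac{\left(-1 - 15\right) - -462}{3} = \frac{\left(-1 - 15\right) + 462}{3} = \frac{-16 + 462}{3} = \frac{1}{3} \cdot 446 = \frac{446}{3} \approx 148.67$)
$\left(C - 388\right) + r \left(-1310\right) = \left(-747 - 388\right) + \frac{446}{3} \left(-1310\right) = -1135 - \frac{584260}{3} = - \frac{587665}{3}$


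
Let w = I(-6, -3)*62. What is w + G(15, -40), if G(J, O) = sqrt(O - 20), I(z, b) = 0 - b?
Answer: 186 + 2*I*sqrt(15) ≈ 186.0 + 7.746*I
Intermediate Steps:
I(z, b) = -b
G(J, O) = sqrt(-20 + O)
w = 186 (w = -1*(-3)*62 = 3*62 = 186)
w + G(15, -40) = 186 + sqrt(-20 - 40) = 186 + sqrt(-60) = 186 + 2*I*sqrt(15)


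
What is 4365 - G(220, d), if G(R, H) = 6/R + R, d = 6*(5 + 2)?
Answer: 455947/110 ≈ 4145.0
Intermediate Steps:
d = 42 (d = 6*7 = 42)
G(R, H) = R + 6/R
4365 - G(220, d) = 4365 - (220 + 6/220) = 4365 - (220 + 6*(1/220)) = 4365 - (220 + 3/110) = 4365 - 1*24203/110 = 4365 - 24203/110 = 455947/110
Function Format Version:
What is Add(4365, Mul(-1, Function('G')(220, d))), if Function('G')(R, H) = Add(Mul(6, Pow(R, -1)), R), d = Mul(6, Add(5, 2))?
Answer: Rational(455947, 110) ≈ 4145.0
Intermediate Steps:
d = 42 (d = Mul(6, 7) = 42)
Function('G')(R, H) = Add(R, Mul(6, Pow(R, -1)))
Add(4365, Mul(-1, Function('G')(220, d))) = Add(4365, Mul(-1, Add(220, Mul(6, Pow(220, -1))))) = Add(4365, Mul(-1, Add(220, Mul(6, Rational(1, 220))))) = Add(4365, Mul(-1, Add(220, Rational(3, 110)))) = Add(4365, Mul(-1, Rational(24203, 110))) = Add(4365, Rational(-24203, 110)) = Rational(455947, 110)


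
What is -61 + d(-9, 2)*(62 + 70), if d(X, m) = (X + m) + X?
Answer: -2173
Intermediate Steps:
d(X, m) = m + 2*X
-61 + d(-9, 2)*(62 + 70) = -61 + (2 + 2*(-9))*(62 + 70) = -61 + (2 - 18)*132 = -61 - 16*132 = -61 - 2112 = -2173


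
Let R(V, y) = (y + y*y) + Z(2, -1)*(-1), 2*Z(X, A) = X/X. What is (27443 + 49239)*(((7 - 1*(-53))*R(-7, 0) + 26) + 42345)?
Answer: 3246792562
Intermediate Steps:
Z(X, A) = 1/2 (Z(X, A) = (X/X)/2 = (1/2)*1 = 1/2)
R(V, y) = -1/2 + y + y**2 (R(V, y) = (y + y*y) + (1/2)*(-1) = (y + y**2) - 1/2 = -1/2 + y + y**2)
(27443 + 49239)*(((7 - 1*(-53))*R(-7, 0) + 26) + 42345) = (27443 + 49239)*(((7 - 1*(-53))*(-1/2 + 0 + 0**2) + 26) + 42345) = 76682*(((7 + 53)*(-1/2 + 0 + 0) + 26) + 42345) = 76682*((60*(-1/2) + 26) + 42345) = 76682*((-30 + 26) + 42345) = 76682*(-4 + 42345) = 76682*42341 = 3246792562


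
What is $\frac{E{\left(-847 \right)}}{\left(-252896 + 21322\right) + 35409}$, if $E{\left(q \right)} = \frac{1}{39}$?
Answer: $- \frac{1}{7650435} \approx -1.3071 \cdot 10^{-7}$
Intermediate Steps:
$E{\left(q \right)} = \frac{1}{39}$
$\frac{E{\left(-847 \right)}}{\left(-252896 + 21322\right) + 35409} = \frac{1}{39 \left(\left(-252896 + 21322\right) + 35409\right)} = \frac{1}{39 \left(-231574 + 35409\right)} = \frac{1}{39 \left(-196165\right)} = \frac{1}{39} \left(- \frac{1}{196165}\right) = - \frac{1}{7650435}$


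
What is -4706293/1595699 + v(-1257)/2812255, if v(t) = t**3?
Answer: -3182487535849222/4487512491245 ≈ -709.19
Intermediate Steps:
-4706293/1595699 + v(-1257)/2812255 = -4706293/1595699 + (-1257)**3/2812255 = -4706293*1/1595699 - 1986121593*1/2812255 = -4706293/1595699 - 1986121593/2812255 = -3182487535849222/4487512491245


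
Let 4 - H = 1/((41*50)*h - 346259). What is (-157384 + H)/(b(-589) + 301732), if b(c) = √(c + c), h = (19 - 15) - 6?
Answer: -8318675719346854/15948727250429859 + 55139499419*I*√1178/31897454500859718 ≈ -0.52159 + 5.9331e-5*I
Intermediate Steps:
h = -2 (h = 4 - 6 = -2)
b(c) = √2*√c (b(c) = √(2*c) = √2*√c)
H = 1401437/350359 (H = 4 - 1/((41*50)*(-2) - 346259) = 4 - 1/(2050*(-2) - 346259) = 4 - 1/(-4100 - 346259) = 4 - 1/(-350359) = 4 - 1*(-1/350359) = 4 + 1/350359 = 1401437/350359 ≈ 4.0000)
(-157384 + H)/(b(-589) + 301732) = (-157384 + 1401437/350359)/(√2*√(-589) + 301732) = -55139499419/(350359*(√2*(I*√589) + 301732)) = -55139499419/(350359*(I*√1178 + 301732)) = -55139499419/(350359*(301732 + I*√1178))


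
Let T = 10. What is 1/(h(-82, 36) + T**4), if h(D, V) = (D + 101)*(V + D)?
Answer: 1/9126 ≈ 0.00010958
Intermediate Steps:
h(D, V) = (101 + D)*(D + V)
1/(h(-82, 36) + T**4) = 1/(((-82)**2 + 101*(-82) + 101*36 - 82*36) + 10**4) = 1/((6724 - 8282 + 3636 - 2952) + 10000) = 1/(-874 + 10000) = 1/9126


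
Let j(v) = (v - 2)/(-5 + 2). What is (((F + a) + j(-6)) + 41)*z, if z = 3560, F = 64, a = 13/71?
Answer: 81780320/213 ≈ 3.8395e+5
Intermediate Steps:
a = 13/71 (a = 13*(1/71) = 13/71 ≈ 0.18310)
j(v) = ⅔ - v/3 (j(v) = (-2 + v)/(-3) = (-2 + v)*(-⅓) = ⅔ - v/3)
(((F + a) + j(-6)) + 41)*z = (((64 + 13/71) + (⅔ - ⅓*(-6))) + 41)*3560 = ((4557/71 + (⅔ + 2)) + 41)*3560 = ((4557/71 + 8/3) + 41)*3560 = (14239/213 + 41)*3560 = (22972/213)*3560 = 81780320/213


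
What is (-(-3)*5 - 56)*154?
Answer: -6314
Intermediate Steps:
(-(-3)*5 - 56)*154 = (-3*(-1)*5 - 56)*154 = (3*5 - 56)*154 = (15 - 56)*154 = -41*154 = -6314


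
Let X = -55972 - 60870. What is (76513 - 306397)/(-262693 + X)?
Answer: 229884/379535 ≈ 0.60570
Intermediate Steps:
X = -116842
(76513 - 306397)/(-262693 + X) = (76513 - 306397)/(-262693 - 116842) = -229884/(-379535) = -229884*(-1/379535) = 229884/379535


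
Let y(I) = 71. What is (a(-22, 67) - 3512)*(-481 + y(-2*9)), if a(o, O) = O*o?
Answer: 2044260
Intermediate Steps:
(a(-22, 67) - 3512)*(-481 + y(-2*9)) = (67*(-22) - 3512)*(-481 + 71) = (-1474 - 3512)*(-410) = -4986*(-410) = 2044260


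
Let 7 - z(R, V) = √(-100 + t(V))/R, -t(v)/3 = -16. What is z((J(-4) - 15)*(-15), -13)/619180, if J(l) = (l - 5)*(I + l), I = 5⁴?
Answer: 7/619180 - I*√13/26024135400 ≈ 1.1305e-5 - 1.3855e-10*I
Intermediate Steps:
t(v) = 48 (t(v) = -3*(-16) = 48)
I = 625
J(l) = (-5 + l)*(625 + l) (J(l) = (l - 5)*(625 + l) = (-5 + l)*(625 + l))
z(R, V) = 7 - 2*I*√13/R (z(R, V) = 7 - √(-100 + 48)/R = 7 - √(-52)/R = 7 - 2*I*√13/R)
z((J(-4) - 15)*(-15), -13)/619180 = (7 - 2*I*√13/(((-3125 + (-4)² + 620*(-4)) - 15)*(-15)))/619180 = (7 - 2*I*√13/(((-3125 + 16 - 2480) - 15)*(-15)))*(1/619180) = (7 - 2*I*√13/((-5589 - 15)*(-15)))*(1/619180) = (7 - 2*I*√13/((-5604*(-15))))*(1/619180) = (7 - 2*I*√13/84060)*(1/619180) = (7 - 2*I*√13*1/84060)*(1/619180) = (7 - I*√13/42030)*(1/619180) = 7/619180 - I*√13/26024135400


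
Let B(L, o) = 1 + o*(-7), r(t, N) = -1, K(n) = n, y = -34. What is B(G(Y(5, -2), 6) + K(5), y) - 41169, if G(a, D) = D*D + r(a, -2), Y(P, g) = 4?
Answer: -40930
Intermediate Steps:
G(a, D) = -1 + D² (G(a, D) = D*D - 1 = D² - 1 = -1 + D²)
B(L, o) = 1 - 7*o
B(G(Y(5, -2), 6) + K(5), y) - 41169 = (1 - 7*(-34)) - 41169 = (1 + 238) - 41169 = 239 - 41169 = -40930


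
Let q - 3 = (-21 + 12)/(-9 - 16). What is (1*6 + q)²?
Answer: 54756/625 ≈ 87.610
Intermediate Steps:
q = 84/25 (q = 3 + (-21 + 12)/(-9 - 16) = 3 - 9/(-25) = 3 - 9*(-1/25) = 3 + 9/25 = 84/25 ≈ 3.3600)
(1*6 + q)² = (1*6 + 84/25)² = (6 + 84/25)² = (234/25)² = 54756/625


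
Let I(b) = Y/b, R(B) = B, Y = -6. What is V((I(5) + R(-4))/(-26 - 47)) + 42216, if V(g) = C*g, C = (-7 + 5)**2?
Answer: 15408944/365 ≈ 42216.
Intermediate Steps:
I(b) = -6/b
C = 4 (C = (-2)**2 = 4)
V(g) = 4*g
V((I(5) + R(-4))/(-26 - 47)) + 42216 = 4*((-6/5 - 4)/(-26 - 47)) + 42216 = 4*((-6*1/5 - 4)/(-73)) + 42216 = 4*((-6/5 - 4)*(-1/73)) + 42216 = 4*(-26/5*(-1/73)) + 42216 = 4*(26/365) + 42216 = 104/365 + 42216 = 15408944/365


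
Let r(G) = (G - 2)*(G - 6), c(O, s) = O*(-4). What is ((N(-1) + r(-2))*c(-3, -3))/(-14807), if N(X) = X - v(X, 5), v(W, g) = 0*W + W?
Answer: -384/14807 ≈ -0.025934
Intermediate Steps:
v(W, g) = W (v(W, g) = 0 + W = W)
c(O, s) = -4*O
r(G) = (-6 + G)*(-2 + G) (r(G) = (-2 + G)*(-6 + G) = (-6 + G)*(-2 + G))
N(X) = 0 (N(X) = X - X = 0)
((N(-1) + r(-2))*c(-3, -3))/(-14807) = ((0 + (12 + (-2)**2 - 8*(-2)))*(-4*(-3)))/(-14807) = ((0 + (12 + 4 + 16))*12)*(-1/14807) = ((0 + 32)*12)*(-1/14807) = (32*12)*(-1/14807) = 384*(-1/14807) = -384/14807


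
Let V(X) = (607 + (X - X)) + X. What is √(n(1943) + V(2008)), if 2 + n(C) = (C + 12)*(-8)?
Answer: I*√13027 ≈ 114.14*I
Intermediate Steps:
n(C) = -98 - 8*C (n(C) = -2 + (C + 12)*(-8) = -2 + (12 + C)*(-8) = -2 + (-96 - 8*C) = -98 - 8*C)
V(X) = 607 + X (V(X) = (607 + 0) + X = 607 + X)
√(n(1943) + V(2008)) = √((-98 - 8*1943) + (607 + 2008)) = √((-98 - 15544) + 2615) = √(-15642 + 2615) = √(-13027) = I*√13027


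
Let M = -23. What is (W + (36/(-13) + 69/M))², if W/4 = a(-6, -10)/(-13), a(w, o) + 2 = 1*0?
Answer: 4489/169 ≈ 26.562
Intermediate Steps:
a(w, o) = -2 (a(w, o) = -2 + 1*0 = -2 + 0 = -2)
W = 8/13 (W = 4*(-2/(-13)) = 4*(-2*(-1/13)) = 4*(2/13) = 8/13 ≈ 0.61539)
(W + (36/(-13) + 69/M))² = (8/13 + (36/(-13) + 69/(-23)))² = (8/13 + (36*(-1/13) + 69*(-1/23)))² = (8/13 + (-36/13 - 3))² = (8/13 - 75/13)² = (-67/13)² = 4489/169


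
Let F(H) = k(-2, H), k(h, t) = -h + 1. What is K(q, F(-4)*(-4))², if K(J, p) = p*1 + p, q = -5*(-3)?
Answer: 576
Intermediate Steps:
k(h, t) = 1 - h
F(H) = 3 (F(H) = 1 - 1*(-2) = 1 + 2 = 3)
q = 15
K(J, p) = 2*p (K(J, p) = p + p = 2*p)
K(q, F(-4)*(-4))² = (2*(3*(-4)))² = (2*(-12))² = (-24)² = 576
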